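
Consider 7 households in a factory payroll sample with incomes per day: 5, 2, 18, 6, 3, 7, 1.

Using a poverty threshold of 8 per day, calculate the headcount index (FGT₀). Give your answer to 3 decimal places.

6 of the 7 households have income below 8.
H = 6/7 = 0.857.

0.857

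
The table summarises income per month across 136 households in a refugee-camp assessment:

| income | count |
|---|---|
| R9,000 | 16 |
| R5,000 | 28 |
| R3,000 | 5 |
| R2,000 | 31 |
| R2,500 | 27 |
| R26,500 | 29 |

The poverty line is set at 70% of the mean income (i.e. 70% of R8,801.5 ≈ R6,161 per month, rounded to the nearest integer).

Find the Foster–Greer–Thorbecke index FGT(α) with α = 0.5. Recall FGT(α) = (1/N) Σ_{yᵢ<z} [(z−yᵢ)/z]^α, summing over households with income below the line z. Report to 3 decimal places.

Incomes under z: 31×R2,000, 27×R2,500, 5×R3,000, 28×R5,000 (q = 91 of N = 136).
Normalized shortfalls: (6161−2000)/6161 = 0.6754 (×31); (6161−2500)/6161 = 0.5942 (×27); (6161−3000)/6161 = 0.5131 (×5); (6161−5000)/6161 = 0.1884 (×28).
Raised to α = 0.5: 0.82181 (×31); 0.77086 (×27); 0.71629 (×5); 0.43410 (×28).
Sum = 62.025629; FGT(0.5) = 62.025629 / 136 = 0.456.

0.456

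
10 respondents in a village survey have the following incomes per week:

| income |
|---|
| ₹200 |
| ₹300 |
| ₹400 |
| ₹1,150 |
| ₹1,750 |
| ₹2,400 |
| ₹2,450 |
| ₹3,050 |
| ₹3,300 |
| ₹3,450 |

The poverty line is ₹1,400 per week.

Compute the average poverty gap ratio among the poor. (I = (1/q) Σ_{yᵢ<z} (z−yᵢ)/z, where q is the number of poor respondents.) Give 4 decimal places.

Below the line: ₹200, ₹300, ₹400, ₹1,150 (q = 4 of N = 10).
Shortfall ratios (z−y)/z: 0.8571, 0.7857, 0.7143, 0.1786; sum = 2.535714.
I averages over the q = 4 poor units only: 2.535714 / 4 = 0.6339.

0.6339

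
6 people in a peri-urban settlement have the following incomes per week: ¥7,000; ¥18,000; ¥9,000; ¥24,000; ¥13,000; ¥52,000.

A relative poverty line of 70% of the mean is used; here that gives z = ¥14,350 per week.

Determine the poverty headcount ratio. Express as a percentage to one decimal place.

50.0%

3 of the 6 people have income below ¥14,350.
H = 3/6 = 50.0%.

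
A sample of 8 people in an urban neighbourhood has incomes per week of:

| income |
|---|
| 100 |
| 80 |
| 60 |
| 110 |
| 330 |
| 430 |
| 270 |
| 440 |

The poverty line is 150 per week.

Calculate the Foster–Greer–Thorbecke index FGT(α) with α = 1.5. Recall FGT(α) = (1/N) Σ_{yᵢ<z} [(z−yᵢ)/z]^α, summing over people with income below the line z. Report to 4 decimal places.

Incomes under z: 60, 80, 100, 110 (q = 4 of N = 8).
Normalized shortfalls: (150−60)/150 = 0.6000; (150−80)/150 = 0.4667; (150−100)/150 = 0.3333; (150−110)/150 = 0.2667.
Raised to α = 1.5: 0.46476; 0.31879; 0.19245; 0.13771.
Sum = 1.113708; FGT(1.5) = 1.113708 / 8 = 0.1392.

0.1392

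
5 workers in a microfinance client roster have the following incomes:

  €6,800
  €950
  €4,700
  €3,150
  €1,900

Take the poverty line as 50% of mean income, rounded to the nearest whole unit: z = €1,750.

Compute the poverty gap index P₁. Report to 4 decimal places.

Below the line: €950 (q = 1 of N = 5).
Gap ratios (z−y)/z: (1750−950)/1750 = 0.4571.
Σ = 0.457143. Dividing by the full population N = 5 gives P₁ = 0.0914.

0.0914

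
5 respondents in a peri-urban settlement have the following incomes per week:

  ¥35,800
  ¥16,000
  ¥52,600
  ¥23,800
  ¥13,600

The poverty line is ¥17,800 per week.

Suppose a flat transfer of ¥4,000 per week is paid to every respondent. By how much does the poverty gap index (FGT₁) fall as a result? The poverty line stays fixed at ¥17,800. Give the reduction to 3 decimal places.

Before: below the line — ¥13,600, ¥16,000; poverty gap index (FGT₁) = 0.06742.
After the ¥4,000 transfer: below the line — ¥17,600; poverty gap index (FGT₁) = 0.00225.
Reduction = 0.06742 − 0.00225 = 0.065.

0.065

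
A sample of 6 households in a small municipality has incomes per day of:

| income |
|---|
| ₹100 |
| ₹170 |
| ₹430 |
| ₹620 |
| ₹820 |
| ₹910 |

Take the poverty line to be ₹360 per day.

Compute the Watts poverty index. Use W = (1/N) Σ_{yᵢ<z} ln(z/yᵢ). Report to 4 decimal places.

Incomes under z: ₹100, ₹170 (q = 2 of N = 6).
Log shortfalls: ln(360/100) = 1.2809; ln(360/170) = 0.7503.
W = 2.031239 / 6 = 0.3385.

0.3385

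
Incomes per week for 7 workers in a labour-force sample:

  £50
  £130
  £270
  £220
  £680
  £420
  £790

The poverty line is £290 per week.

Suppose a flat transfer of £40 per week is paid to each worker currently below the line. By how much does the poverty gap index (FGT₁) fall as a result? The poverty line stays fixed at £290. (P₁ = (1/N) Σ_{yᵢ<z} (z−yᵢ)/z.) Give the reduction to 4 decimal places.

Before: below the line — £50, £130, £220, £270; poverty gap index (FGT₁) = 0.241379.
After the £40 transfer: below the line — £90, £170, £260; poverty gap index (FGT₁) = 0.172414.
Reduction = 0.241379 − 0.172414 = 0.0690.

0.0690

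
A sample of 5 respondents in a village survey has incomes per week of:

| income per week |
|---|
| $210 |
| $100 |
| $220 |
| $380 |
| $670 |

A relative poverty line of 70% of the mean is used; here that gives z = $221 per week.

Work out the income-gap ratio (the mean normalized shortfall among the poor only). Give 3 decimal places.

Below the line: $100, $210, $220 (q = 3 of N = 5).
Relative gaps: 0.5475, 0.0498, 0.0045; sum = 0.601810.
The income-gap ratio divides by q (the poor only): 0.601810 / 3 = 0.201.

0.201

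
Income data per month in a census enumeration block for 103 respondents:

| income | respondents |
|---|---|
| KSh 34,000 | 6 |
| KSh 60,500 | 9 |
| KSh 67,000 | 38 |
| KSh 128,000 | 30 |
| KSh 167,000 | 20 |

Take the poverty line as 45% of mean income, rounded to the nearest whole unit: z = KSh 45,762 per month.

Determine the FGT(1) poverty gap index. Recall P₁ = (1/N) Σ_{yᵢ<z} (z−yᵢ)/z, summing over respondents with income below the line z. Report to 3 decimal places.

Below z: 6×KSh 34,000 (q = 6 of N = 103).
Normalized shortfalls: (45762−34000)/45762 = 0.2570 (×6).
Sum of shortfalls = 1.542153; P₁ averages over all N: 1.542153 / 103 = 0.015.

0.015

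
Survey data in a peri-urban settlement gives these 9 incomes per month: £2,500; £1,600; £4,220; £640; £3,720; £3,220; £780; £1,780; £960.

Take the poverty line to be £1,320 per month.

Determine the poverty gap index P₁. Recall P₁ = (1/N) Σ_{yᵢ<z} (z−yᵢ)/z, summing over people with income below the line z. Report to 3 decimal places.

Below z: £640, £780, £960 (q = 3 of N = 9).
Relative gaps: (1320−640)/1320 = 0.5152; (1320−780)/1320 = 0.4091; (1320−960)/1320 = 0.2727.
Σ = 1.196970. Dividing by the full population N = 9 gives P₁ = 0.133.

0.133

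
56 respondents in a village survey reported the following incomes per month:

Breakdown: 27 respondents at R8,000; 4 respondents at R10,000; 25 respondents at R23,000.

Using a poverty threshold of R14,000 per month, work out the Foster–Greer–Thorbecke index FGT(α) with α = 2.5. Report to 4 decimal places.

0.0611

Poor units: 27×R8,000, 4×R10,000 (q = 31 of N = 56).
Gap ratios (z−y)/z: (14000−8000)/14000 = 0.4286 (×27); (14000−10000)/14000 = 0.2857 (×4).
Raised to α = 2.5: 0.12024 (×27); 0.04363 (×4).
Sum = 3.421086; FGT(2.5) = 3.421086 / 56 = 0.0611.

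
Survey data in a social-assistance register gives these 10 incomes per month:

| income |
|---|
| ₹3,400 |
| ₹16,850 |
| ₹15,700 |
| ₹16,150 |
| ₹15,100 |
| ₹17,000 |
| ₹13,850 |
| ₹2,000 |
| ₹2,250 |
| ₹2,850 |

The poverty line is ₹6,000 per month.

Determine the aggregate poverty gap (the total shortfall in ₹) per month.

₹13,500

Poor units: ₹2,000, ₹2,250, ₹2,850, ₹3,400 (q = 4 of N = 10).
Individual gaps: 6000−2000 = 4000; 6000−2250 = 3750; 6000−2850 = 3150; 6000−3400 = 2600.
Aggregate gap = ₹13,500.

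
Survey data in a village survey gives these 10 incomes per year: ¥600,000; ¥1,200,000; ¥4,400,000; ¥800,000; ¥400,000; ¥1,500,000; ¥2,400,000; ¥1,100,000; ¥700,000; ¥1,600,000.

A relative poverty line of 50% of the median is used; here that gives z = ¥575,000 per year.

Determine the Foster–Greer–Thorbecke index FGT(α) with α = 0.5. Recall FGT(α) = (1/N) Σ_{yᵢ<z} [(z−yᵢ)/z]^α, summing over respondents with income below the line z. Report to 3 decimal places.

Incomes under z: ¥400,000 (q = 1 of N = 10).
Shortfall ratios: (575000−400000)/575000 = 0.3043.
Raised to α = 0.5: 0.55168.
Sum = 0.551677; FGT(0.5) = 0.551677 / 10 = 0.055.

0.055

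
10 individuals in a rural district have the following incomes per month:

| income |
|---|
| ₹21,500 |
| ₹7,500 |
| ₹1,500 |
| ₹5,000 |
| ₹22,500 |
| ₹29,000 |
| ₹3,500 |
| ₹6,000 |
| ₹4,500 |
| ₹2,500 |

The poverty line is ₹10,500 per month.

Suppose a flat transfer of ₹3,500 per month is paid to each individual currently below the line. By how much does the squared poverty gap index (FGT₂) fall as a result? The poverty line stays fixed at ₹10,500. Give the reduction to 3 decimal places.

0.195

Before: below the line — ₹1,500, ₹2,500, ₹3,500, ₹4,500, ₹5,000, ₹6,000, ₹7,500; squared poverty gap index (FGT₂) = 0.26259.
After the ₹3,500 transfer: below the line — ₹5,000, ₹6,000, ₹7,000, ₹8,000, ₹8,500, ₹9,500; squared poverty gap index (FGT₂) = 0.06712.
Reduction = 0.26259 − 0.06712 = 0.195.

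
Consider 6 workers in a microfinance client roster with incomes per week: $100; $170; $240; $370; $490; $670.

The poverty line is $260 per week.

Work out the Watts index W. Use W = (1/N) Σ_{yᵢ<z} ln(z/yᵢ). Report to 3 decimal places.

Poor units: $100, $170, $240 (q = 3 of N = 6).
Log shortfalls: ln(260/100) = 0.9555; ln(260/170) = 0.4249; ln(260/240) = 0.0800.
W = 1.460437 / 6 = 0.243.

0.243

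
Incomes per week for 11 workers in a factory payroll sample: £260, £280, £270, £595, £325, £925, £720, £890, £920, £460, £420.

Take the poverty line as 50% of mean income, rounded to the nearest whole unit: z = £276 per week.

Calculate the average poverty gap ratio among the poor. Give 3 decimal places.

Poor units: £260, £270 (q = 2 of N = 11).
Relative gaps: 0.0580, 0.0217; sum = 0.079710.
I averages over the q = 2 poor units only: 0.079710 / 2 = 0.040.

0.040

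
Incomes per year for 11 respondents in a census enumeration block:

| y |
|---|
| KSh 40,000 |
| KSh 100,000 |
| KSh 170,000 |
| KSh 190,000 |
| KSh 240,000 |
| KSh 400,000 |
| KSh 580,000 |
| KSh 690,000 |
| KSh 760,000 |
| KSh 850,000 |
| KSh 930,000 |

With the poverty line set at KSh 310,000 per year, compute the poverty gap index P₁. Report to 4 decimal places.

0.2375

Below the line: KSh 40,000, KSh 100,000, KSh 170,000, KSh 190,000, KSh 240,000 (q = 5 of N = 11).
Normalized shortfalls: (310000−40000)/310000 = 0.8710; (310000−100000)/310000 = 0.6774; (310000−170000)/310000 = 0.4516; (310000−190000)/310000 = 0.3871; (310000−240000)/310000 = 0.2258.
Sum of shortfalls = 2.612903; P₁ averages over all N: 2.612903 / 11 = 0.2375.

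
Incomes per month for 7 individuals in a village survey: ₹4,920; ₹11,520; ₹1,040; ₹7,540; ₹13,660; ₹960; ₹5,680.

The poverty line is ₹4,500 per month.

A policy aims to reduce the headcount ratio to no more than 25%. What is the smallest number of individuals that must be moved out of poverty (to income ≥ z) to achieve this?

2 of the 7 individuals are poor, so H = 2/7 = 0.286.
A headcount ratio of at most 25% allows at most ⌊0.25 × 7⌋ = 1 poor individuals.
So at least 2 − 1 = 1 must be lifted.

1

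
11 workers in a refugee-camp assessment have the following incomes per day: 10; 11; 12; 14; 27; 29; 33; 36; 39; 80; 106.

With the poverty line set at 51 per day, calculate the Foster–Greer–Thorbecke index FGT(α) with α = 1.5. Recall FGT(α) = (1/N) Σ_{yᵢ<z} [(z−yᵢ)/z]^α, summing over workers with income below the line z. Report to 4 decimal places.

0.3447

Incomes under z: 10, 11, 12, 14, 27, 29, 33, 36, 39 (q = 9 of N = 11).
Shortfall ratios: (51−10)/51 = 0.8039; (51−11)/51 = 0.7843; (51−12)/51 = 0.7647; (51−14)/51 = 0.7255; (51−27)/51 = 0.4706; (51−29)/51 = 0.4314; (51−33)/51 = 0.3529; (51−36)/51 = 0.2941; (51−39)/51 = 0.2353.
Raised to α = 1.5: 0.72081; 0.69460; 0.66872; 0.61794; 0.32282; 0.28332; 0.20968; 0.15951; 0.11413.
Sum = 3.791529; FGT(1.5) = 3.791529 / 11 = 0.3447.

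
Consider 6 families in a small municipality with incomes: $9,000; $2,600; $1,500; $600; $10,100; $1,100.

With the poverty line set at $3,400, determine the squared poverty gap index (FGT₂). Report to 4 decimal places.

Below the line: $600, $1,100, $1,500, $2,600 (q = 4 of N = 6).
Normalized shortfalls: (3400−600)/3400 = 0.8235; (3400−1100)/3400 = 0.6765; (3400−1500)/3400 = 0.5588; (3400−2600)/3400 = 0.2353.
Squared: 0.6782; 0.4576; 0.3123; 0.0554.
Sum = 1.503460; P₂ = 1.503460 / 6 = 0.2506.

0.2506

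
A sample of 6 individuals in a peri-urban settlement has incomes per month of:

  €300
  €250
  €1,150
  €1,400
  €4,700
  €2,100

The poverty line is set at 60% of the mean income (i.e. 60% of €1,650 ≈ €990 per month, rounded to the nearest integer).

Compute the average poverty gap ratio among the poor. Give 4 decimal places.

0.7222

Poor units: €250, €300 (q = 2 of N = 6).
Relative gaps: 0.7475, 0.6970; sum = 1.444444.
The income-gap ratio divides by q (the poor only): 1.444444 / 2 = 0.7222.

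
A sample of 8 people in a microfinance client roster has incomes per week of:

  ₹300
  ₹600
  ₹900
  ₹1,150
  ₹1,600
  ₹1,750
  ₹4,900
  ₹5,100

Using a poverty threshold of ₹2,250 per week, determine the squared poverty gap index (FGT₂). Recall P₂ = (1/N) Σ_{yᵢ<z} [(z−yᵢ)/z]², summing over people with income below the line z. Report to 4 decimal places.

0.2526

Poor units: ₹300, ₹600, ₹900, ₹1,150, ₹1,600, ₹1,750 (q = 6 of N = 8).
Normalized shortfalls: (2250−300)/2250 = 0.8667; (2250−600)/2250 = 0.7333; (2250−900)/2250 = 0.6000; (2250−1150)/2250 = 0.4889; (2250−1600)/2250 = 0.2889; (2250−1750)/2250 = 0.2222.
Squared: 0.7511; 0.5378; 0.3600; 0.2390; 0.0835; 0.0494.
Sum = 2.020741; P₂ = 2.020741 / 8 = 0.2526.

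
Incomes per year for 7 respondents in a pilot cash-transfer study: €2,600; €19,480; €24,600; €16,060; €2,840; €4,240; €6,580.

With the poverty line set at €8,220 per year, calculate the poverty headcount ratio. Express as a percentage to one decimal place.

4 of the 7 respondents have income below €8,220.
H = 4/7 = 57.1%.

57.1%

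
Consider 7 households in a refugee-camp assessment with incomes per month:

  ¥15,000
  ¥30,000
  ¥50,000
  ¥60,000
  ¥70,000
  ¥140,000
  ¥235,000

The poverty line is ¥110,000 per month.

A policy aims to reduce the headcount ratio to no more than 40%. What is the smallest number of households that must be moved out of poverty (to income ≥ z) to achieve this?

Currently q = 5 of N = 7 are below the line (H = 0.714).
A headcount ratio of at most 40% allows at most ⌊0.40 × 7⌋ = 2 poor households.
So at least 5 − 2 = 3 must be lifted.

3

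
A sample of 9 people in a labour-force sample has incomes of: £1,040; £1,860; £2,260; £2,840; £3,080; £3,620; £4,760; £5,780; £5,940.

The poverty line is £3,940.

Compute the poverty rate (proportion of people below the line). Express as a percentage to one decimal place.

66.7%

6 of the 9 people have income below £3,940.
H = 6/9 = 66.7%.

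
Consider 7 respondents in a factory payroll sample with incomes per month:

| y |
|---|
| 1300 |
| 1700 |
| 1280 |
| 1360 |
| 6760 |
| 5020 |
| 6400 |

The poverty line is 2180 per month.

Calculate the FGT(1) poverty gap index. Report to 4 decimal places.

0.2018

Poor units: 1280, 1300, 1360, 1700 (q = 4 of N = 7).
Relative gaps: (2180−1280)/2180 = 0.4128; (2180−1300)/2180 = 0.4037; (2180−1360)/2180 = 0.3761; (2180−1700)/2180 = 0.2202.
Sum of shortfalls = 1.412844; P₁ averages over all N: 1.412844 / 7 = 0.2018.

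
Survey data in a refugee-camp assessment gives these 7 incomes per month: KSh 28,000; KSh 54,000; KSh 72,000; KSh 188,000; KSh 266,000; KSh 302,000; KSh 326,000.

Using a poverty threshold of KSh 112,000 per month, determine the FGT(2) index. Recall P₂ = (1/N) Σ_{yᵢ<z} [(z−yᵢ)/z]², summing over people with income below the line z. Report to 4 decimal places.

Below z: KSh 28,000, KSh 54,000, KSh 72,000 (q = 3 of N = 7).
Gap ratios (z−y)/z: (112000−28000)/112000 = 0.7500; (112000−54000)/112000 = 0.5179; (112000−72000)/112000 = 0.3571.
Squared: 0.5625; 0.2682; 0.1276.
Sum = 0.958227; P₂ = 0.958227 / 7 = 0.1369.

0.1369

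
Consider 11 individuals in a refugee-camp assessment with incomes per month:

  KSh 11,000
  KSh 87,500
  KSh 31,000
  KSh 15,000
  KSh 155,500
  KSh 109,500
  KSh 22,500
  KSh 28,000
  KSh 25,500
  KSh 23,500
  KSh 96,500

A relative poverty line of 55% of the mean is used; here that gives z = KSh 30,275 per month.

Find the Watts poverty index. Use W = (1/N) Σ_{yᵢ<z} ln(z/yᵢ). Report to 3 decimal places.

Poor units: KSh 11,000, KSh 15,000, KSh 22,500, KSh 23,500, KSh 25,500, KSh 28,000 (q = 6 of N = 11).
ln(z/y) terms: ln(30275/11000) = 1.0124; ln(30275/15000) = 0.7023; ln(30275/22500) = 0.2968; ln(30275/23500) = 0.2533; ln(30275/25500) = 0.1716; ln(30275/28000) = 0.0781.
W = 2.514590 / 11 = 0.229.

0.229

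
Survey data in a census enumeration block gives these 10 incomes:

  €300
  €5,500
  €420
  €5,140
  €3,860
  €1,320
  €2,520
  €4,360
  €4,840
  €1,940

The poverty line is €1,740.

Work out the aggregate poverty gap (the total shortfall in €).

€3,180

Below the line: €300, €420, €1,320 (q = 3 of N = 10).
Individual gaps: 1740−300 = 1440; 1740−420 = 1320; 1740−1320 = 420.
Aggregate gap = €3,180.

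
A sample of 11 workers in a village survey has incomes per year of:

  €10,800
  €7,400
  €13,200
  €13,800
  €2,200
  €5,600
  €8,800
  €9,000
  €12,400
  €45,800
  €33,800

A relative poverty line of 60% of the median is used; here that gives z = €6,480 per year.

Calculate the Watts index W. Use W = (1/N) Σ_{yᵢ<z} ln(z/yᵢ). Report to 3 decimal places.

0.111

Below z: €2,200, €5,600 (q = 2 of N = 11).
Log gaps: ln(6480/2200) = 1.0803; ln(6480/5600) = 0.1460.
W = 1.226217 / 11 = 0.111.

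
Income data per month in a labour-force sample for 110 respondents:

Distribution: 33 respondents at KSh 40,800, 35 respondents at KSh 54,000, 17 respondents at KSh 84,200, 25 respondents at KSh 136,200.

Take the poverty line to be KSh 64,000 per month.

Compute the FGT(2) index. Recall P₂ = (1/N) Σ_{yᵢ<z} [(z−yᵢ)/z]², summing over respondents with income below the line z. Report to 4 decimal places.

0.0472

Incomes under z: 33×KSh 40,800, 35×KSh 54,000 (q = 68 of N = 110).
Shortfall ratios: (64000−40800)/64000 = 0.3625 (×33); (64000−54000)/64000 = 0.1562 (×35).
Squared: 0.1314 (×33); 0.0244 (×35).
Sum = 5.190898; P₂ = 5.190898 / 110 = 0.0472.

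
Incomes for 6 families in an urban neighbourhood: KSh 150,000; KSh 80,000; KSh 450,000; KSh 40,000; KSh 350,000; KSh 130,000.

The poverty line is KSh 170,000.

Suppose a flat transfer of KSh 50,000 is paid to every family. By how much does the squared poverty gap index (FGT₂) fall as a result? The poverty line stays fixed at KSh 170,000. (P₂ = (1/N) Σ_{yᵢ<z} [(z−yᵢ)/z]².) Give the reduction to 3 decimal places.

Before: below the line — KSh 40,000, KSh 80,000, KSh 130,000, KSh 150,000; squared poverty gap index (FGT₂) = 0.15571.
After the KSh 50,000 transfer: below the line — KSh 90,000, KSh 130,000; squared poverty gap index (FGT₂) = 0.04614.
Reduction = 0.15571 − 0.04614 = 0.110.

0.110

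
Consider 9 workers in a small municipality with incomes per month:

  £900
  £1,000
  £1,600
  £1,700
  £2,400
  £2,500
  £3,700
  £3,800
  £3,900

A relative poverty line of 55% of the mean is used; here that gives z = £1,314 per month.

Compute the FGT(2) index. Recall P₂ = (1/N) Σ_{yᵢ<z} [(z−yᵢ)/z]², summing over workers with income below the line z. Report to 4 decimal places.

0.0174

Below the line: £900, £1,000 (q = 2 of N = 9).
Normalized shortfalls: (1314−900)/1314 = 0.3151; (1314−1000)/1314 = 0.2390.
Squared: 0.0993; 0.0571.
Sum = 0.156372; P₂ = 0.156372 / 9 = 0.0174.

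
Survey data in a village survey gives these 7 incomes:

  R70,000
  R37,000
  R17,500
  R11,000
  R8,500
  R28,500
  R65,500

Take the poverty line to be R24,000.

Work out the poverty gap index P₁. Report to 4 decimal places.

Incomes under z: R8,500, R11,000, R17,500 (q = 3 of N = 7).
Gap ratios (z−y)/z: (24000−8500)/24000 = 0.6458; (24000−11000)/24000 = 0.5417; (24000−17500)/24000 = 0.2708.
Σ = 1.458333. Dividing by the full population N = 7 gives P₁ = 0.2083.

0.2083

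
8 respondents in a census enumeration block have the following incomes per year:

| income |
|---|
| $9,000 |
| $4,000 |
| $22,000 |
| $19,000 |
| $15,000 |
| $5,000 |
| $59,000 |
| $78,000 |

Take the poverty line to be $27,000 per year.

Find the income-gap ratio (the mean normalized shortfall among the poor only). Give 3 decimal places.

0.543

Incomes under z: $4,000, $5,000, $9,000, $15,000, $19,000, $22,000 (q = 6 of N = 8).
Relative gaps: 0.8519, 0.8148, 0.6667, 0.4444, 0.2963, 0.1852; sum = 3.259259.
The income-gap ratio divides by q (the poor only): 3.259259 / 6 = 0.543.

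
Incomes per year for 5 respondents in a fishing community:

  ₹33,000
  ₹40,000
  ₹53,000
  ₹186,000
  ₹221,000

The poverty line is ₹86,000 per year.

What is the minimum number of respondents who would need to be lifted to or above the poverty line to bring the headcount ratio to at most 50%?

3 of the 5 respondents are poor, so H = 3/5 = 0.600.
A headcount ratio of at most 50% allows at most ⌊0.50 × 5⌋ = 2 poor respondents.
So at least 3 − 2 = 1 must be lifted.

1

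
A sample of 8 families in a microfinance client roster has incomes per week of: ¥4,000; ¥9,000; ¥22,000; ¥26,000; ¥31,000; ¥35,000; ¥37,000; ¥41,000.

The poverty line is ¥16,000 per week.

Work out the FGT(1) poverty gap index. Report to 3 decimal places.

Below the line: ¥4,000, ¥9,000 (q = 2 of N = 8).
Shortfall ratios: (16000−4000)/16000 = 0.7500; (16000−9000)/16000 = 0.4375.
Σ = 1.187500. Dividing by the full population N = 8 gives P₁ = 0.148.

0.148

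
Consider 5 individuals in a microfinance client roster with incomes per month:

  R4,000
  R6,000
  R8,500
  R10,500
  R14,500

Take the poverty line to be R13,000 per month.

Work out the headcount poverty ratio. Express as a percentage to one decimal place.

80.0%

4 of the 5 individuals have income below R13,000.
H = 4/5 = 80.0%.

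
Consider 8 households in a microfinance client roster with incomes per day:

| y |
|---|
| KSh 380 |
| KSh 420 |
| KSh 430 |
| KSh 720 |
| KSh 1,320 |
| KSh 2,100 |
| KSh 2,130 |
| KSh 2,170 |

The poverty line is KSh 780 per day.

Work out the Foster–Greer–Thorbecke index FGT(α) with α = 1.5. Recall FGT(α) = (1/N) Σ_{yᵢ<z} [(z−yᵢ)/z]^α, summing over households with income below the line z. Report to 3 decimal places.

0.125

Below the line: KSh 380, KSh 420, KSh 430, KSh 720 (q = 4 of N = 8).
Gap ratios (z−y)/z: (780−380)/780 = 0.5128; (780−420)/780 = 0.4615; (780−430)/780 = 0.4487; (780−720)/780 = 0.0769.
Raised to α = 1.5: 0.36724; 0.31355; 0.30058; 0.02133.
Sum = 1.002707; FGT(1.5) = 1.002707 / 8 = 0.125.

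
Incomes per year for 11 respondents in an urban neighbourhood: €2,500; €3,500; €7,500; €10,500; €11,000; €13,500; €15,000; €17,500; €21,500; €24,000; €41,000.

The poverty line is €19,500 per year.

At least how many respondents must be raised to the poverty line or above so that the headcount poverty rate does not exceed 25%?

8 of the 11 respondents are poor, so H = 8/11 = 0.727.
A headcount ratio of at most 25% allows at most ⌊0.25 × 11⌋ = 2 poor respondents.
So at least 8 − 2 = 6 must be lifted.

6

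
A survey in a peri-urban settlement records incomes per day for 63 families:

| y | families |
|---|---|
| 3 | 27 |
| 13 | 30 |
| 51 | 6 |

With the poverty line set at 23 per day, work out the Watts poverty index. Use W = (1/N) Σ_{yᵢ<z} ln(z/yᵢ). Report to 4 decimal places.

Poor units: 27×3, 30×13 (q = 57 of N = 63).
ln(z/y) terms: ln(23/3) = 2.0369 (×27); ln(23/13) = 0.5705 (×30).
W = 72.112158 / 63 = 1.1446.

1.1446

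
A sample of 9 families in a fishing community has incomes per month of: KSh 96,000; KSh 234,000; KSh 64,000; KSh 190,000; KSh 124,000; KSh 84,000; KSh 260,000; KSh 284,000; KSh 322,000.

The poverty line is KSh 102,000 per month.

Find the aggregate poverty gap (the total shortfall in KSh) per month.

Below the line: KSh 64,000, KSh 84,000, KSh 96,000 (q = 3 of N = 9).
Individual gaps: 102000−64000 = 38000; 102000−84000 = 18000; 102000−96000 = 6000.
Aggregate gap = KSh 62,000.

KSh 62,000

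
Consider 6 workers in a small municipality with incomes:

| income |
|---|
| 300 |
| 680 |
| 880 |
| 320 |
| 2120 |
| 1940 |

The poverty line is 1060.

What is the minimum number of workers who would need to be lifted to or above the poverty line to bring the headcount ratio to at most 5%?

Currently q = 4 of N = 6 are below the line (H = 0.667).
A headcount ratio of at most 5% allows at most ⌊0.05 × 6⌋ = 0 poor workers.
So at least 4 − 0 = 4 must be lifted.

4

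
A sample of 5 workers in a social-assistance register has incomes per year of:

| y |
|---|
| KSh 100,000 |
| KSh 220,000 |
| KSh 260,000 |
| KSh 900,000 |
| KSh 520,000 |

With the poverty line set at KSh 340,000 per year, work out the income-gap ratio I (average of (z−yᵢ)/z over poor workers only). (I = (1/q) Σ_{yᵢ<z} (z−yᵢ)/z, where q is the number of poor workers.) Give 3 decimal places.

Below the line: KSh 100,000, KSh 220,000, KSh 260,000 (q = 3 of N = 5).
Relative gaps: 0.7059, 0.3529, 0.2353; sum = 1.294118.
I averages over the q = 3 poor units only: 1.294118 / 3 = 0.431.

0.431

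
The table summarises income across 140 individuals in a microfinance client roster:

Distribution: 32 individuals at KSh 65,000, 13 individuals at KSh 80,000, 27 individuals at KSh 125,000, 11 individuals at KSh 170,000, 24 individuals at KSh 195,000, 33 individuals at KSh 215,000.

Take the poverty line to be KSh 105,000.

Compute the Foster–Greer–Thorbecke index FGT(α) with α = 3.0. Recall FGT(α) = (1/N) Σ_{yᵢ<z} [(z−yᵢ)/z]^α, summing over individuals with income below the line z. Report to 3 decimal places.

0.014

Below z: 32×KSh 65,000, 13×KSh 80,000 (q = 45 of N = 140).
Shortfall ratios: (105000−65000)/105000 = 0.3810 (×32); (105000−80000)/105000 = 0.2381 (×13).
Raised to α = 3.0: 0.05529 (×32); 0.01350 (×13).
Sum = 1.944606; FGT(3.0) = 1.944606 / 140 = 0.014.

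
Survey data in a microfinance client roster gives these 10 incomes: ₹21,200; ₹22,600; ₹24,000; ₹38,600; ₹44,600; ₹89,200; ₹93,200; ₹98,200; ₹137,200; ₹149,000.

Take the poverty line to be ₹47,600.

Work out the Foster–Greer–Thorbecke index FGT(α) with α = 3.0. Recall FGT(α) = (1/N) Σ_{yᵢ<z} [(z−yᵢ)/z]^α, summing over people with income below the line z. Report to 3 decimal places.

0.044

Poor units: ₹21,200, ₹22,600, ₹24,000, ₹38,600, ₹44,600 (q = 5 of N = 10).
Gap ratios (z−y)/z: (47600−21200)/47600 = 0.5546; (47600−22600)/47600 = 0.5252; (47600−24000)/47600 = 0.4958; (47600−38600)/47600 = 0.1891; (47600−44600)/47600 = 0.0630.
Raised to α = 3.0: 0.17060; 0.14488; 0.12188; 0.00676; 0.00025.
Sum = 0.444366; FGT(3.0) = 0.444366 / 10 = 0.044.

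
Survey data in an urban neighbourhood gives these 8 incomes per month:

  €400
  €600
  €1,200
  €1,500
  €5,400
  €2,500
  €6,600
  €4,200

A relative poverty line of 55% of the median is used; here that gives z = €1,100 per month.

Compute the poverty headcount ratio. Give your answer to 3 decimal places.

0.250

2 of the 8 workers have income below €1,100.
H = 2/8 = 0.250.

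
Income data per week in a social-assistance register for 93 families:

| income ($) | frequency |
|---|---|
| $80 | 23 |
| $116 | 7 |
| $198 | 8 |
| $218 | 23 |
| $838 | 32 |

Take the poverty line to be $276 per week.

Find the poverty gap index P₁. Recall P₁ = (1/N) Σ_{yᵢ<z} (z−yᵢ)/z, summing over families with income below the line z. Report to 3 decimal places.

0.296

Incomes under z: 23×$80, 7×$116, 8×$198, 23×$218 (q = 61 of N = 93).
Shortfall ratios: (276−80)/276 = 0.7101 (×23); (276−116)/276 = 0.5797 (×7); (276−198)/276 = 0.2826 (×8); (276−218)/276 = 0.2101 (×23).
Σ = 27.485507. Dividing by the full population N = 93 gives P₁ = 0.296.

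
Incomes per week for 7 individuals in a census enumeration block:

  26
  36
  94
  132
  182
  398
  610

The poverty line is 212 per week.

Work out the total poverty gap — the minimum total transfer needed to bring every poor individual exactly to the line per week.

590

Below the line: 26, 36, 94, 132, 182 (q = 5 of N = 7).
Individual gaps: 212−26 = 186; 212−36 = 176; 212−94 = 118; 212−132 = 80; 212−182 = 30.
Aggregate gap = 590.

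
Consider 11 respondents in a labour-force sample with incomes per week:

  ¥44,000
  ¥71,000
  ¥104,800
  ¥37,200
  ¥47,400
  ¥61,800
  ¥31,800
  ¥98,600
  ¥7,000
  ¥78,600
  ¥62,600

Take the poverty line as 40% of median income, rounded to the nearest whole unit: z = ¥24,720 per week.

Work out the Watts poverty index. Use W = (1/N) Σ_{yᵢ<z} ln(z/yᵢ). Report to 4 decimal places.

Incomes under z: ¥7,000 (q = 1 of N = 11).
Log shortfalls: ln(24720/7000) = 1.2617.
W = 1.261702 / 11 = 0.1147.

0.1147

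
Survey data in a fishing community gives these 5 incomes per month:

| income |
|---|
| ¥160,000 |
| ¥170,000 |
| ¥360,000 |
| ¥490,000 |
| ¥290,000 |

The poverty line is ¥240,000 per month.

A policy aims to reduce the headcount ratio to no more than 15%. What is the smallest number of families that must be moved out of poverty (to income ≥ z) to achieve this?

2

2 of the 5 families are poor, so H = 2/5 = 0.400.
A headcount ratio of at most 15% allows at most ⌊0.15 × 5⌋ = 0 poor families.
So at least 2 − 0 = 2 must be lifted.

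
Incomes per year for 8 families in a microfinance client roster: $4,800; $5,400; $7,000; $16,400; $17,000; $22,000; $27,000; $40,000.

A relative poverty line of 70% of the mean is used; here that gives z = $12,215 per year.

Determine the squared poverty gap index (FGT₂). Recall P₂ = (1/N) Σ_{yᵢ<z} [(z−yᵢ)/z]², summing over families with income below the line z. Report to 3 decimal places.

Poor units: $4,800, $5,400, $7,000 (q = 3 of N = 8).
Gap ratios (z−y)/z: (12215−4800)/12215 = 0.6070; (12215−5400)/12215 = 0.5579; (12215−7000)/12215 = 0.4269.
Squared: 0.3685; 0.3113; 0.1823.
Sum = 0.862046; P₂ = 0.862046 / 8 = 0.108.

0.108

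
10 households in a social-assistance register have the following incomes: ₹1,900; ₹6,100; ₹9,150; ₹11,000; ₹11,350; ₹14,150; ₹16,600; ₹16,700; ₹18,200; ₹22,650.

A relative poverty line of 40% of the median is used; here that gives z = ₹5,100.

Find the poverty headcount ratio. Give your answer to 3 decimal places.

0.100

1 of the 10 households have income below ₹5,100.
H = 1/10 = 0.100.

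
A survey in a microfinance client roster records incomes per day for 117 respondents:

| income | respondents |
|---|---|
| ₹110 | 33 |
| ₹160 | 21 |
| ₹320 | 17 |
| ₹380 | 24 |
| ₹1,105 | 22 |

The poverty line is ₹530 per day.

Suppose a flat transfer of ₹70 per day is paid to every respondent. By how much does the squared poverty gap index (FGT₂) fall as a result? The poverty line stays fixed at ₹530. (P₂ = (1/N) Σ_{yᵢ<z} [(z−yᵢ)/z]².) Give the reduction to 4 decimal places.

0.1085

Before: below the line — 33×₹110, 21×₹160, 17×₹320, 24×₹380; squared poverty gap index (FGT₂) = 0.303840.
After the ₹70 transfer: below the line — 33×₹180, 21×₹230, 17×₹390, 24×₹450; squared poverty gap index (FGT₂) = 0.195322.
Reduction = 0.303840 − 0.195322 = 0.1085.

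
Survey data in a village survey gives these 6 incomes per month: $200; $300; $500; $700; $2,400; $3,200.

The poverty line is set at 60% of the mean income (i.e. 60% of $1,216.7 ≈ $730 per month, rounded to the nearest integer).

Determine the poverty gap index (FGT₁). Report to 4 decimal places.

Below z: $200, $300, $500, $700 (q = 4 of N = 6).
Normalized shortfalls: (730−200)/730 = 0.7260; (730−300)/730 = 0.5890; (730−500)/730 = 0.3151; (730−700)/730 = 0.0411.
Σ = 1.671233. Dividing by the full population N = 6 gives P₁ = 0.2785.

0.2785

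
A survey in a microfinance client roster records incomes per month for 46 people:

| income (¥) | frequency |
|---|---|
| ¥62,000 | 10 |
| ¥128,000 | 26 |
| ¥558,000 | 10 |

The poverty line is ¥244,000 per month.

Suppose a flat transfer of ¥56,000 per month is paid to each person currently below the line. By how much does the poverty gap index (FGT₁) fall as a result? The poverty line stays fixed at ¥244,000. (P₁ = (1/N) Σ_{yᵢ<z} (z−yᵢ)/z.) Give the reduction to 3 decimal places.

0.180

Before: below the line — 10×¥62,000, 26×¥128,000; poverty gap index (FGT₁) = 0.43086.
After the ¥56,000 transfer: below the line — 10×¥118,000, 26×¥184,000; poverty gap index (FGT₁) = 0.25125.
Reduction = 0.43086 − 0.25125 = 0.180.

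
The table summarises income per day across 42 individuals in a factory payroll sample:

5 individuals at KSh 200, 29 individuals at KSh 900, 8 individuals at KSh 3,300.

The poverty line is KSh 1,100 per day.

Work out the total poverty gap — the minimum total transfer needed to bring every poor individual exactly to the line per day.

Poor units: 5×KSh 200, 29×KSh 900 (q = 34 of N = 42).
Individual gaps: 5×(1100−200) = 4500; 29×(1100−900) = 5800.
Aggregate gap = KSh 10,300.

KSh 10,300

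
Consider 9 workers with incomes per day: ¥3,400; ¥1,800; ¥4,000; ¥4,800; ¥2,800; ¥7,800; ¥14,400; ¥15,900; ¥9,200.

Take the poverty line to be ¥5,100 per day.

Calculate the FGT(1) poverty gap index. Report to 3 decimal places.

0.190

Incomes under z: ¥1,800, ¥2,800, ¥3,400, ¥4,000, ¥4,800 (q = 5 of N = 9).
Relative gaps: (5100−1800)/5100 = 0.6471; (5100−2800)/5100 = 0.4510; (5100−3400)/5100 = 0.3333; (5100−4000)/5100 = 0.2157; (5100−4800)/5100 = 0.0588.
Sum of shortfalls = 1.705882; P₁ averages over all N: 1.705882 / 9 = 0.190.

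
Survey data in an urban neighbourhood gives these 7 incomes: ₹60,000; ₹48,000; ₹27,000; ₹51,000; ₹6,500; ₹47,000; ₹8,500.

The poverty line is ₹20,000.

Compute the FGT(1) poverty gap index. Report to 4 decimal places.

0.1786

Below z: ₹6,500, ₹8,500 (q = 2 of N = 7).
Gap ratios (z−y)/z: (20000−6500)/20000 = 0.6750; (20000−8500)/20000 = 0.5750.
Sum of shortfalls = 1.250000; P₁ averages over all N: 1.250000 / 7 = 0.1786.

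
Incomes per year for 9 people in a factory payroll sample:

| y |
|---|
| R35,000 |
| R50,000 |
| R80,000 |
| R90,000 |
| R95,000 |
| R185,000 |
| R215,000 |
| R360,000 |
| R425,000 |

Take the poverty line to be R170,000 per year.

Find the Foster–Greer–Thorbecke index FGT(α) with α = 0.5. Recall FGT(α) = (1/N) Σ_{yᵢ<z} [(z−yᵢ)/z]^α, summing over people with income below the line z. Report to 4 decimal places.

Incomes under z: R35,000, R50,000, R80,000, R90,000, R95,000 (q = 5 of N = 9).
Relative gaps: (170000−35000)/170000 = 0.7941; (170000−50000)/170000 = 0.7059; (170000−80000)/170000 = 0.5294; (170000−90000)/170000 = 0.4706; (170000−95000)/170000 = 0.4412.
Raised to α = 0.5: 0.89113; 0.84017; 0.72761; 0.68599; 0.66421.
Sum = 3.809113; FGT(0.5) = 3.809113 / 9 = 0.4232.

0.4232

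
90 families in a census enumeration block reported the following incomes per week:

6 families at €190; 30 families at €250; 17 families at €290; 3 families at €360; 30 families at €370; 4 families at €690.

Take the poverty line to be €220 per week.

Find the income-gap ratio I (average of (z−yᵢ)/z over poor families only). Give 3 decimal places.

Incomes under z: 6×€190 (q = 6 of N = 90).
Shortfall ratios (z−y)/z: 0.1364 (×6); sum = 0.818182.
I averages over the q = 6 poor units only: 0.818182 / 6 = 0.136.

0.136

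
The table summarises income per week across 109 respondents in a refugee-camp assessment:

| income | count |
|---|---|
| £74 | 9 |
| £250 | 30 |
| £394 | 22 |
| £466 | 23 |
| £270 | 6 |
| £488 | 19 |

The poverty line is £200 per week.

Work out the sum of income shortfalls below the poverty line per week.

£1,134

Incomes under z: 9×£74 (q = 9 of N = 109).
Individual gaps: 9×(200−74) = 1134.
Aggregate gap = £1,134.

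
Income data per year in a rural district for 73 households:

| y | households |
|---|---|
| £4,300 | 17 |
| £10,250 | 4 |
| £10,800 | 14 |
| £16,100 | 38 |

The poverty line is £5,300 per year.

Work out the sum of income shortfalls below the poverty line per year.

£17,000

Poor units: 17×£4,300 (q = 17 of N = 73).
Individual gaps: 17×(5300−4300) = 17000.
Aggregate gap = £17,000.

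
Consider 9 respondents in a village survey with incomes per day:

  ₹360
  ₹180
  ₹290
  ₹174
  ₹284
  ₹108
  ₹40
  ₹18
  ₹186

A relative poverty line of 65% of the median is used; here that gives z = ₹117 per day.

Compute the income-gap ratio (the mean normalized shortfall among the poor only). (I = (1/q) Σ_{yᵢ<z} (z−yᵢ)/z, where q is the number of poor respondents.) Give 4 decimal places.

Poor units: ₹18, ₹40, ₹108 (q = 3 of N = 9).
Relative gaps: 0.8462, 0.6581, 0.0769; sum = 1.581197.
The income-gap ratio divides by q (the poor only): 1.581197 / 3 = 0.5271.

0.5271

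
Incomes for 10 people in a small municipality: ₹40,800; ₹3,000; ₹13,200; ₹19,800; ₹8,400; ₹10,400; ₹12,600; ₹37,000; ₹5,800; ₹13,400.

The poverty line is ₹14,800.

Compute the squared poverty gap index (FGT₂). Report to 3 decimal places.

0.132

Below the line: ₹3,000, ₹5,800, ₹8,400, ₹10,400, ₹12,600, ₹13,200, ₹13,400 (q = 7 of N = 10).
Normalized shortfalls: (14800−3000)/14800 = 0.7973; (14800−5800)/14800 = 0.6081; (14800−8400)/14800 = 0.4324; (14800−10400)/14800 = 0.2973; (14800−12600)/14800 = 0.1486; (14800−13200)/14800 = 0.1081; (14800−13400)/14800 = 0.0946.
Squared: 0.6357; 0.3698; 0.1870; 0.0884; 0.0221; 0.0117; 0.0089.
Sum = 1.323594; P₂ = 1.323594 / 10 = 0.132.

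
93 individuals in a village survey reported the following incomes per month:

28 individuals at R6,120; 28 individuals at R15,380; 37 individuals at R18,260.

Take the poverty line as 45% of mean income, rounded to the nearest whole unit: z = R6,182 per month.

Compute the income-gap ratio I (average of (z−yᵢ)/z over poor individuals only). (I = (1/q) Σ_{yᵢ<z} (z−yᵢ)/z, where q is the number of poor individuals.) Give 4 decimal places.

Incomes under z: 28×R6,120 (q = 28 of N = 93).
Shortfall ratios (z−y)/z: 0.0100 (×28); sum = 0.280815.
The income-gap ratio divides by q (the poor only): 0.280815 / 28 = 0.0100.

0.0100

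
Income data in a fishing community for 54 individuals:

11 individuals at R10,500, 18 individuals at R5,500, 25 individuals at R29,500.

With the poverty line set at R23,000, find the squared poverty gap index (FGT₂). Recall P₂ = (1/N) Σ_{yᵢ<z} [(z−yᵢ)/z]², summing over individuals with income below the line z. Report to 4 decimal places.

0.2531

Poor units: 18×R5,500, 11×R10,500 (q = 29 of N = 54).
Relative gaps: (23000−5500)/23000 = 0.7609 (×18); (23000−10500)/23000 = 0.5435 (×11).
Squared: 0.5789 (×18); 0.2954 (×11).
Sum = 13.669660; P₂ = 13.669660 / 54 = 0.2531.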